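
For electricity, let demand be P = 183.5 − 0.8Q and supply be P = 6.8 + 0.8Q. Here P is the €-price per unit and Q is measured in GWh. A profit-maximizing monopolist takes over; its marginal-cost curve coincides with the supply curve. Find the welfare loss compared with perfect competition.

€1084.13

Competitive equilibrium: 183.5 − 0.8Q = 6.8 + 0.8Q → Q* = 110.4375, P* = 95.15.
Marginal revenue: MR = 183.5 − 1.6Q. Set MR = MC: 183.5 − 1.6Q = 6.8 + 0.8Q → Q_m = 73.625.
Price P_m = 183.5 − 0.8·73.625 = 124.6; MC(Q_m) = 6.8 + 0.8·73.625 = 65.7.
Competitive Q* = 110.4375, so ΔQ = 36.8125; wedge = 124.6 − 65.7 = 58.9.
DWL = ½ × 36.8125 × 58.9 = €1084.13.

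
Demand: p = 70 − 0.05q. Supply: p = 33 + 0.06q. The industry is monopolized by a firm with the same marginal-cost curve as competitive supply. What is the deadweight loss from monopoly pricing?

Competitive equilibrium: 70 − 0.05q = 33 + 0.06q → q* = 336.3636, p* = 53.1818.
Marginal revenue: MR = 70 − 0.1q. Set MR = MC: 70 − 0.1q = 33 + 0.06q → q_m = 231.25.
Price p_m = 70 − 0.05·231.25 = 58.4375; MC(q_m) = 33 + 0.06·231.25 = 46.875.
Competitive q* = 336.3636, so Δq = 105.1136; wedge = 58.4375 − 46.875 = 11.5625.
Welfare loss = ½ × 105.1136 × 11.5625 = 607.69.

607.69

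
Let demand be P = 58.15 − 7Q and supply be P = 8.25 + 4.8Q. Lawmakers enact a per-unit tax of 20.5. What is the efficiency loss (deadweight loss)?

Competitive equilibrium: 58.15 − 7Q = 8.25 + 4.8Q → Q* = 4.2288, P* = 28.5483.
With the tax, the buyer price exceeds the seller price by 20.5: (58.15 − 7Q) − (8.25 + 4.8Q) = 20.5 → Q' = 2.4915.
ΔQ = 4.2288 − 2.4915 = 1.7373; the wedge equals the tax, 20.5.
The triangle = ½ × 1.7373 × 20.5 = 17.81.

17.81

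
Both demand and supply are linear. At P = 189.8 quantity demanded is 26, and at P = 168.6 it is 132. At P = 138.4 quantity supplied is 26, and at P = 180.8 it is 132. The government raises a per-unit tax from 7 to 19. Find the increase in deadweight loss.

260

Demand slope = (168.6 − 189.8)/(132 − 26) = −0.2, so P = 195 − 0.2Q.
Supply slope = (180.8 − 138.4)/(132 − 26) = 0.4, so P = 128 + 0.4Q.
Competitive equilibrium: 195 − 0.2Q = 128 + 0.4Q → Q* = 111.6667, P* = 172.6667.
For a per-unit tax t: ΔQ = t/0.6, so DWL = ½·t·(t/0.6) = t²/1.2.
At t = 7: DWL = 40.833. At t = 19: DWL = 300.833.
Increase = 300.833 − 40.833 = 260.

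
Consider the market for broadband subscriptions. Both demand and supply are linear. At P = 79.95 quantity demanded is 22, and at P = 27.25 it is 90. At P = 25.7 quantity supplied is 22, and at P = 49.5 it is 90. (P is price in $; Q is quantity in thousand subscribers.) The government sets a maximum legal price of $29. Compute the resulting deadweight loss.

Demand slope = (27.25 − 79.95)/(90 − 22) = −0.775, so P = 97 − 0.775Q.
Supply slope = (49.5 − 25.7)/(90 − 22) = 0.35, so P = 18 + 0.35Q.
Competitive equilibrium: 97 − 0.775Q = 18 + 0.35Q → Q* = 70.2222, P* = 42.5778.
At the ceiling P = 29, quantity supplied = (29 − 18)/0.35 = 31.4286.
Willingness to pay at Q' = 31.4286: 97 − 0.775·31.4286 = 72.6428.
ΔQ = 70.2222 − 31.4286 = 38.7936; wedge = 72.6428 − 29 = 43.6428.
Welfare loss = ½ × 38.7936 × 43.6428 = $846.53 thousand.

$846.53 thousand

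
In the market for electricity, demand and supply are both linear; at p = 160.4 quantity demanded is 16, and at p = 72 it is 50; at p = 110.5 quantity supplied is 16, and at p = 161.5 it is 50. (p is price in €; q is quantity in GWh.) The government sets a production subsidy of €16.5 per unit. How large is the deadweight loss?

€33.20

Demand slope = (72 − 160.4)/(50 − 16) = −2.6, so p = 202 − 2.6q.
Supply slope = (161.5 − 110.5)/(50 − 16) = 1.5, so p = 86.5 + 1.5q.
Competitive equilibrium: 202 − 2.6q = 86.5 + 1.5q → q* = 28.1707, p* = 128.7561.
The subsidy lowers effective supply by 16.5: p = 70 + 1.5q.
New quantity: 202 − 2.6q = 70 + 1.5q → q' = 32.1951.
Overproduction Δq = 32.1951 − 28.1707 = 4.0244; wedge = subsidy = 16.5.
The triangle = ½ × 4.0244 × 16.5 = €33.20.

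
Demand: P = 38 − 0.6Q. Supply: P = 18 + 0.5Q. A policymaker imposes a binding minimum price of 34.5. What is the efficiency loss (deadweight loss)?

83.87

Competitive equilibrium: 38 − 0.6Q = 18 + 0.5Q → Q* = 18.1818, P* = 27.0909.
At the floor P = 34.5, quantity demanded = (38 − 34.5)/0.6 = 5.8333.
Sellers' marginal cost at Q' = 5.8333: 18 + 0.5·5.8333 = 20.9167.
ΔQ = 18.1818 − 5.8333 = 12.3485; wedge = 34.5 − 20.9167 = 13.5833.
The triangle = ½ × 12.3485 × 13.5833 = 83.87.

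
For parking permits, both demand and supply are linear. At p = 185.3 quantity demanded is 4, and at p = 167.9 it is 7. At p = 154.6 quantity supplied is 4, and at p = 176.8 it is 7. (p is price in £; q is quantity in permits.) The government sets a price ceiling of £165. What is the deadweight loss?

Demand slope = (167.9 − 185.3)/(7 − 4) = −5.8, so p = 208.5 − 5.8q.
Supply slope = (176.8 − 154.6)/(7 − 4) = 7.4, so p = 125 + 7.4q.
Competitive equilibrium: 208.5 − 5.8q = 125 + 7.4q → q* = 6.3258, p* = 171.8106.
At the ceiling p = 165, quantity supplied = (165 − 125)/7.4 = 5.4054.
Willingness to pay at q' = 5.4054: 208.5 − 5.8·5.4054 = 177.1487.
Δq = 6.3258 − 5.4054 = 0.9204; wedge = 177.1487 − 165 = 12.1487.
Deadweight loss = ½ × 0.9204 × 12.1487 = £5.59.

£5.59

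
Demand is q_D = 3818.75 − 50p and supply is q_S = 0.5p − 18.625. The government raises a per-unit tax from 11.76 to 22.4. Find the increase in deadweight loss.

In inverse form: demand p = 76.375 − 0.02q, supply p = 37.25 + 2q.
Competitive equilibrium: 76.375 − 0.02q = 37.25 + 2q → q* = 19.3688, p* = 75.9876.
For a per-unit tax t: Δq = t/2.02, so DWL = ½·t·(t/2.02) = t²/4.04.
At t = 11.76: DWL = 34.232. At t = 22.4: DWL = 124.198.
Increase = 124.198 − 34.232 = 89.97.

89.97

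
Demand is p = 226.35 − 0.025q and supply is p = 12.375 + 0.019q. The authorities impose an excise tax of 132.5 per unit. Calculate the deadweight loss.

Competitive equilibrium: 226.35 − 0.025q = 12.375 + 0.019q → q* = 4863.06818, p* = 104.7733.
With the tax, the buyer price exceeds the seller price by 132.5: (226.35 − 0.025q) − (12.375 + 0.019q) = 132.5 → q' = 1851.70455.
Δq = 4863.06818 − 1851.70455 = 3011.36363; the wedge equals the tax, 132.5.
Deadweight loss = ½ × 3011.36363 × 132.5 = 199502.84.

199502.84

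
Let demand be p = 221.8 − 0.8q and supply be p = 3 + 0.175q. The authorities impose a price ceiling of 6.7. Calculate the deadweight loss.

Competitive equilibrium: 221.8 − 0.8q = 3 + 0.175q → q* = 224.4103, p* = 42.2718.
At the ceiling p = 6.7, quantity supplied = (6.7 − 3)/0.175 = 21.1429.
Willingness to pay at q' = 21.1429: 221.8 − 0.8·21.1429 = 204.8857.
Δq = 224.4103 − 21.1429 = 203.2674; wedge = 204.8857 − 6.7 = 198.1857.
The triangle = ½ × 203.2674 × 198.1857 = 20142.35.

20142.35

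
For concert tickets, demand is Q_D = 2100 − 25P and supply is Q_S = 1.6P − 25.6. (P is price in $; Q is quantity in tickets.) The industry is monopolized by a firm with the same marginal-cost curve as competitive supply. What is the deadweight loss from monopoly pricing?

$11.19

In inverse form: demand P = 84 − 0.04Q, supply P = 16 + 0.625Q.
Competitive equilibrium: 84 − 0.04Q = 16 + 0.625Q → Q* = 102.2556, P* = 79.9098.
Marginal revenue: MR = 84 − 0.08Q. Set MR = MC: 84 − 0.08Q = 16 + 0.625Q → Q_m = 96.4539.
Price P_m = 84 − 0.04·96.4539 = 80.1418; MC(Q_m) = 16 + 0.625·96.4539 = 76.2837.
Competitive Q* = 102.2556, so ΔQ = 5.8017; wedge = 80.1418 − 76.2837 = 3.8581.
Deadweight loss = ½ × 5.8017 × 3.8581 = $11.19.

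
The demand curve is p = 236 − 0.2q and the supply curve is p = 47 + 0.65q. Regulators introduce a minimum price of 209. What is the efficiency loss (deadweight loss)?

3242.98

Competitive equilibrium: 236 − 0.2q = 47 + 0.65q → q* = 222.3529, p* = 191.5294.
At the floor p = 209, quantity demanded = (236 − 209)/0.2 = 135.
Sellers' marginal cost at q' = 135: 47 + 0.65·135 = 134.75.
Δq = 222.3529 − 135 = 87.3529; wedge = 209 − 134.75 = 74.25.
Welfare loss = ½ × 87.3529 × 74.25 = 3242.98.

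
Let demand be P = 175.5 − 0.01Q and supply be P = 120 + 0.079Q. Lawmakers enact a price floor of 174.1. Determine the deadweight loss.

Competitive equilibrium: 175.5 − 0.01Q = 120 + 0.079Q → Q* = 623.5955, P* = 169.264.
At the floor P = 174.1, quantity demanded = (175.5 − 174.1)/0.01 = 140.
Sellers' marginal cost at Q' = 140: 120 + 0.079·140 = 131.06.
ΔQ = 623.5955 − 140 = 483.5955; wedge = 174.1 − 131.06 = 43.04.
The triangle = ½ × 483.5955 × 43.04 = 10406.98.

10406.98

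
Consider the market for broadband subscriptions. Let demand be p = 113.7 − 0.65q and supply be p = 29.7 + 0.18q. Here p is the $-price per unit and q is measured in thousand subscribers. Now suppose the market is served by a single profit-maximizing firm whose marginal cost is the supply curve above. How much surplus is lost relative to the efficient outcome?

Competitive equilibrium: 113.7 − 0.65q = 29.7 + 0.18q → q* = 101.2048, p* = 47.9169.
Marginal revenue: MR = 113.7 − 1.3q. Set MR = MC: 113.7 − 1.3q = 29.7 + 0.18q → q_m = 56.7568.
Price p_m = 113.7 − 0.65·56.7568 = 76.8081; MC(q_m) = 29.7 + 0.18·56.7568 = 39.9162.
Competitive q* = 101.2048, so Δq = 44.448; wedge = 76.8081 − 39.9162 = 36.8919.
Welfare loss = ½ × 44.448 × 36.8919 = $819.89 thousand.

$819.89 thousand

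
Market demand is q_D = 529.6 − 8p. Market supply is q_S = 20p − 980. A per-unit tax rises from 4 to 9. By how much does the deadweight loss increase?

In inverse form: demand p = 66.2 − 0.125q, supply p = 49 + 0.05q.
Competitive equilibrium: 66.2 − 0.125q = 49 + 0.05q → q* = 98.2857, p* = 53.9143.
For a per-unit tax t: Δq = t/0.175, so DWL = ½·t·(t/0.175) = t²/0.35.
At t = 4: DWL = 45.7143. At t = 9: DWL = 231.4286.
Increase = 231.4286 − 45.7143 = 185.71.

185.71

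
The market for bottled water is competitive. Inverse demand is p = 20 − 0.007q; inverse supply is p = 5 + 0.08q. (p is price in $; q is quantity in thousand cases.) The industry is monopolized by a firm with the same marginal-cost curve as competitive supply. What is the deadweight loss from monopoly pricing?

Competitive equilibrium: 20 − 0.007q = 5 + 0.08q → q* = 172.4138, p* = 18.7931.
Marginal revenue: MR = 20 − 0.014q. Set MR = MC: 20 − 0.014q = 5 + 0.08q → q_m = 159.5745.
Price p_m = 20 − 0.007·159.5745 = 18.883; MC(q_m) = 5 + 0.08·159.5745 = 17.766.
Competitive q* = 172.4138, so Δq = 12.8393; wedge = 18.883 − 17.766 = 1.117.
The triangle = ½ × 12.8393 × 1.117 = $7.17 thousand.

$7.17 thousand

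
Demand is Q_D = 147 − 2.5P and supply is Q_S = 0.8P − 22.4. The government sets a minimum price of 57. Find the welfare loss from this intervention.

165.57

In inverse form: demand P = 58.8 − 0.4Q, supply P = 28 + 1.25Q.
Competitive equilibrium: 58.8 − 0.4Q = 28 + 1.25Q → Q* = 18.6667, P* = 51.3333.
At the floor P = 57, quantity demanded = (58.8 − 57)/0.4 = 4.5.
Sellers' marginal cost at Q' = 4.5: 28 + 1.25·4.5 = 33.625.
ΔQ = 18.6667 − 4.5 = 14.1667; wedge = 57 − 33.625 = 23.375.
The triangle = ½ × 14.1667 × 23.375 = 165.57.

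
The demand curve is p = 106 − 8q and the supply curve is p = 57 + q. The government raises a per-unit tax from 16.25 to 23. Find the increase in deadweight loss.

Competitive equilibrium: 106 − 8q = 57 + q → q* = 5.4444, p* = 62.4444.
For a per-unit tax t: Δq = t/9, so DWL = ½·t·(t/9) = t²/18.
At t = 16.25: DWL = 14.67. At t = 23: DWL = 29.389.
Increase = 29.389 − 14.67 = 14.72.

14.72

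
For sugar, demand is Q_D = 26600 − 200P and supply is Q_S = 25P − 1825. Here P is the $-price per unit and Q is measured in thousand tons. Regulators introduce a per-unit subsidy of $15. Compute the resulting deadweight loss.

In inverse form: demand P = 133 − 0.005Q, supply P = 73 + 0.04Q.
Competitive equilibrium: 133 − 0.005Q = 73 + 0.04Q → Q* = 1333.3333, P* = 126.3333.
The subsidy lowers effective supply by 15: P = 58 + 0.04Q.
New quantity: 133 − 0.005Q = 58 + 0.04Q → Q' = 1666.6667.
Overproduction ΔQ = 1666.6667 − 1333.3333 = 333.3334; wedge = subsidy = 15.
DWL = ½ × 333.3334 × 15 = $2500 thousand.

$2500 thousand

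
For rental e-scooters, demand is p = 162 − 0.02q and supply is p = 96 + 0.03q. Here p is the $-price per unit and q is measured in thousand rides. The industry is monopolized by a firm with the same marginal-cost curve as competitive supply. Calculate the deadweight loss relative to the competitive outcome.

Competitive equilibrium: 162 − 0.02q = 96 + 0.03q → q* = 1320, p* = 135.6.
Marginal revenue: MR = 162 − 0.04q. Set MR = MC: 162 − 0.04q = 96 + 0.03q → q_m = 942.85714.
Price p_m = 162 − 0.02·942.85714 = 143.14286; MC(q_m) = 96 + 0.03·942.85714 = 124.28571.
Competitive q* = 1320, so Δq = 377.14286; wedge = 143.14286 − 124.28571 = 18.85715.
The triangle = ½ × 377.14286 × 18.85715 = $3555.92 thousand.

$3555.92 thousand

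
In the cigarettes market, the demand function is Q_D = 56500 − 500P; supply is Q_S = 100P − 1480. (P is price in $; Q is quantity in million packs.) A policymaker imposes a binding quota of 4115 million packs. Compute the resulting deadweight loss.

In inverse form: demand P = 113 − 0.002Q, supply P = 14.8 + 0.01Q.
Competitive equilibrium: 113 − 0.002Q = 14.8 + 0.01Q → Q* = 8183.3333, P* = 96.6333.
At Q = 4115: demand price = 113 − 0.002·4115 = 104.77; supply price = 14.8 + 0.01·4115 = 55.95.
ΔQ = 8183.3333 − 4115 = 4068.3333; wedge = 104.77 − 55.95 = 48.82.
DWL = ½ × 4068.3333 × 48.82 = $99308.02 million.

$99308.02 million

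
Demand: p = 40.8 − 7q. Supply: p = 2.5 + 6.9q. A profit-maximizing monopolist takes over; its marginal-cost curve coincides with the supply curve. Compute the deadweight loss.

5.92

Competitive equilibrium: 40.8 − 7q = 2.5 + 6.9q → q* = 2.7554, p* = 21.5122.
Marginal revenue: MR = 40.8 − 14q. Set MR = MC: 40.8 − 14q = 2.5 + 6.9q → q_m = 1.8325.
Price p_m = 40.8 − 7·1.8325 = 27.9725; MC(q_m) = 2.5 + 6.9·1.8325 = 15.1443.
Competitive q* = 2.7554, so Δq = 0.9229; wedge = 27.9725 − 15.1443 = 12.8282.
Deadweight loss = ½ × 0.9229 × 12.8282 = 5.92.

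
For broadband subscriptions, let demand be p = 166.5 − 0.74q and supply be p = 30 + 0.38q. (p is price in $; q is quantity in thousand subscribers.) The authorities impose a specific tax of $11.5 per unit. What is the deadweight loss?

$59.04 thousand

Competitive equilibrium: 166.5 − 0.74q = 30 + 0.38q → q* = 121.875, p* = 76.3125.
With the tax, the buyer price exceeds the seller price by 11.5: (166.5 − 0.74q) − (30 + 0.38q) = 11.5 → q' = 111.6071.
Δq = 121.875 − 111.6071 = 10.2679; the wedge equals the tax, 11.5.
DWL = ½ × 10.2679 × 11.5 = $59.04 thousand.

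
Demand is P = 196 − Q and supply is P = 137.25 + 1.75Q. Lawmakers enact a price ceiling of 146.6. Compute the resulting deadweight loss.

Competitive equilibrium: 196 − Q = 137.25 + 1.75Q → Q* = 21.3636, P* = 174.6364.
At the ceiling P = 146.6, quantity supplied = (146.6 − 137.25)/1.75 = 5.3429.
Willingness to pay at Q' = 5.3429: 196 − 1·5.3429 = 190.6571.
ΔQ = 21.3636 − 5.3429 = 16.0207; wedge = 190.6571 − 146.6 = 44.0571.
Welfare loss = ½ × 16.0207 × 44.0571 = 352.91.

352.91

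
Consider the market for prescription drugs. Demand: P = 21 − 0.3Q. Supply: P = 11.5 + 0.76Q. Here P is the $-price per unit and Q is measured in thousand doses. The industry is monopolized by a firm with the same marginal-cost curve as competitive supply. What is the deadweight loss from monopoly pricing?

Competitive equilibrium: 21 − 0.3Q = 11.5 + 0.76Q → Q* = 8.9623, P* = 18.3113.
Marginal revenue: MR = 21 − 0.6Q. Set MR = MC: 21 − 0.6Q = 11.5 + 0.76Q → Q_m = 6.9853.
Price P_m = 21 − 0.3·6.9853 = 18.9044; MC(Q_m) = 11.5 + 0.76·6.9853 = 16.8088.
Competitive Q* = 8.9623, so ΔQ = 1.977; wedge = 18.9044 − 16.8088 = 2.0956.
Deadweight loss = ½ × 1.977 × 2.0956 = $2.07 thousand.

$2.07 thousand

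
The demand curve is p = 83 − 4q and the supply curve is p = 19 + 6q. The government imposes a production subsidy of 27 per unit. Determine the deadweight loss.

Competitive equilibrium: 83 − 4q = 19 + 6q → q* = 6.4, p* = 57.4.
The subsidy lowers effective supply by 27: p = 6q − 8.
New quantity: 83 − 4q = 6q − 8 → q' = 9.1.
Overproduction Δq = 9.1 − 6.4 = 2.7; wedge = subsidy = 27.
Welfare loss = ½ × 2.7 × 27 = 36.45.

36.45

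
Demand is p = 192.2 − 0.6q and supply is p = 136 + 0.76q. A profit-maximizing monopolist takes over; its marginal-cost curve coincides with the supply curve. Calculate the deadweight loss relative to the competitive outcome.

108.82

Competitive equilibrium: 192.2 − 0.6q = 136 + 0.76q → q* = 41.3235, p* = 167.4059.
Marginal revenue: MR = 192.2 − 1.2q. Set MR = MC: 192.2 − 1.2q = 136 + 0.76q → q_m = 28.6735.
Price p_m = 192.2 − 0.6·28.6735 = 174.9959; MC(q_m) = 136 + 0.76·28.6735 = 157.7919.
Competitive q* = 41.3235, so Δq = 12.65; wedge = 174.9959 − 157.7919 = 17.204.
Deadweight loss = ½ × 12.65 × 17.204 = 108.82.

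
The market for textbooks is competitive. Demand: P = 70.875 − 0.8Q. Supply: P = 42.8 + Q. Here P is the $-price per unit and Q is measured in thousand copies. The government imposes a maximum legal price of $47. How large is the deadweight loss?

$116.91 thousand

Competitive equilibrium: 70.875 − 0.8Q = 42.8 + Q → Q* = 15.5972, P* = 58.3972.
At the ceiling P = 47, quantity supplied = (47 − 42.8)/1 = 4.2.
Willingness to pay at Q' = 4.2: 70.875 − 0.8·4.2 = 67.515.
ΔQ = 15.5972 − 4.2 = 11.3972; wedge = 67.515 − 47 = 20.515.
Deadweight loss = ½ × 11.3972 × 20.515 = $116.91 thousand.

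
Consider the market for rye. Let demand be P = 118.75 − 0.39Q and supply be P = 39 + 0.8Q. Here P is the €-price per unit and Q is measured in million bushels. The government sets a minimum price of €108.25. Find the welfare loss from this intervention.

€956.47 million

Competitive equilibrium: 118.75 − 0.39Q = 39 + 0.8Q → Q* = 67.0168, P* = 92.6134.
At the floor P = 108.25, quantity demanded = (118.75 − 108.25)/0.39 = 26.9231.
Sellers' marginal cost at Q' = 26.9231: 39 + 0.8·26.9231 = 60.5385.
ΔQ = 67.0168 − 26.9231 = 40.0937; wedge = 108.25 − 60.5385 = 47.7115.
Welfare loss = ½ × 40.0937 × 47.7115 = €956.47 million.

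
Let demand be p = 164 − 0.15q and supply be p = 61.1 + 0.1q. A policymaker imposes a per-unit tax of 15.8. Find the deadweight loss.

Competitive equilibrium: 164 − 0.15q = 61.1 + 0.1q → q* = 411.6, p* = 102.26.
With the tax, the buyer price exceeds the seller price by 15.8: (164 − 0.15q) − (61.1 + 0.1q) = 15.8 → q' = 348.4.
Δq = 411.6 − 348.4 = 63.2; the wedge equals the tax, 15.8.
DWL = ½ × 63.2 × 15.8 = 499.28.

499.28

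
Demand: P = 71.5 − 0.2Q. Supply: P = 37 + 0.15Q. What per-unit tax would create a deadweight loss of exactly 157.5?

Competitive equilibrium: 71.5 − 0.2Q = 37 + 0.15Q → Q* = 98.5714, P* = 51.7857.
A tax t gives ΔQ = t/0.35 and wedge t, so DWL = t²/0.7.
t²/0.7 = 157.5 → t² = 110.25 → t = 10.5.

10.5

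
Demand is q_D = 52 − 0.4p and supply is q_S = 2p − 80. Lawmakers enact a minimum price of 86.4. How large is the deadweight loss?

236.63

In inverse form: demand p = 130 − 2.5q, supply p = 40 + 0.5q.
Competitive equilibrium: 130 − 2.5q = 40 + 0.5q → q* = 30, p* = 55.
At the floor p = 86.4, quantity demanded = (130 − 86.4)/2.5 = 17.44.
Sellers' marginal cost at q' = 17.44: 40 + 0.5·17.44 = 48.72.
Δq = 30 − 17.44 = 12.56; wedge = 86.4 − 48.72 = 37.68.
The triangle = ½ × 12.56 × 37.68 = 236.63.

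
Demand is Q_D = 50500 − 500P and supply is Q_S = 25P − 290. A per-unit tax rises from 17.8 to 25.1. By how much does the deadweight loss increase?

3728.21

In inverse form: demand P = 101 − 0.002Q, supply P = 11.6 + 0.04Q.
Competitive equilibrium: 101 − 0.002Q = 11.6 + 0.04Q → Q* = 2128.5714, P* = 96.7429.
For a per-unit tax t: ΔQ = t/0.042, so DWL = ½·t·(t/0.042) = t²/0.084.
At t = 17.8: DWL = 3771.905. At t = 25.1: DWL = 7500.119.
Increase = 7500.119 − 3771.905 = 3728.21.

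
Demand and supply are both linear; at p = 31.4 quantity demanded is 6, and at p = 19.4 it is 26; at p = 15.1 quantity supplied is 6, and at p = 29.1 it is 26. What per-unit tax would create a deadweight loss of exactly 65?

13

Demand slope = (19.4 − 31.4)/(26 − 6) = −0.6, so p = 35 − 0.6q.
Supply slope = (29.1 − 15.1)/(26 − 6) = 0.7, so p = 10.9 + 0.7q.
Competitive equilibrium: 35 − 0.6q = 10.9 + 0.7q → q* = 18.5385, p* = 23.8769.
A tax t gives Δq = t/1.3 and wedge t, so DWL = t²/2.6.
t²/2.6 = 65 → t² = 169 → t = 13.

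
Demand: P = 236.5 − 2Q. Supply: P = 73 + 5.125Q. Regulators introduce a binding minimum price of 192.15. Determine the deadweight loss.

2.13

Competitive equilibrium: 236.5 − 2Q = 73 + 5.125Q → Q* = 22.9474, P* = 190.6053.
At the floor P = 192.15, quantity demanded = (236.5 − 192.15)/2 = 22.175.
Sellers' marginal cost at Q' = 22.175: 73 + 5.125·22.175 = 186.6469.
ΔQ = 22.9474 − 22.175 = 0.7724; wedge = 192.15 − 186.6469 = 5.5031.
DWL = ½ × 0.7724 × 5.5031 = 2.13.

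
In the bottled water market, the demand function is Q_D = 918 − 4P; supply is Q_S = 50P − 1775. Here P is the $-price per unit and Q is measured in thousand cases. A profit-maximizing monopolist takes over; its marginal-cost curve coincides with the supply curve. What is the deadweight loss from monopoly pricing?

In inverse form: demand P = 229.5 − 0.25Q, supply P = 35.5 + 0.02Q.
Competitive equilibrium: 229.5 − 0.25Q = 35.5 + 0.02Q → Q* = 718.51852, P* = 49.87037.
Marginal revenue: MR = 229.5 − 0.5Q. Set MR = MC: 229.5 − 0.5Q = 35.5 + 0.02Q → Q_m = 373.07692.
Price P_m = 229.5 − 0.25·373.07692 = 136.23077; MC(Q_m) = 35.5 + 0.02·373.07692 = 42.96154.
Competitive Q* = 718.51852, so ΔQ = 345.4416; wedge = 136.23077 − 42.96154 = 93.26923.
The triangle = ½ × 345.4416 × 93.26923 = $16109.54 thousand.

$16109.54 thousand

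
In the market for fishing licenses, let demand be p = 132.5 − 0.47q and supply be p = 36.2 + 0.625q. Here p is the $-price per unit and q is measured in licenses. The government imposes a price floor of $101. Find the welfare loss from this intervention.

$239.70

Competitive equilibrium: 132.5 − 0.47q = 36.2 + 0.625q → q* = 87.9452, p* = 91.1658.
At the floor p = 101, quantity demanded = (132.5 − 101)/0.47 = 67.0213.
Sellers' marginal cost at q' = 67.0213: 36.2 + 0.625·67.0213 = 78.0883.
Δq = 87.9452 − 67.0213 = 20.9239; wedge = 101 − 78.0883 = 22.9117.
Welfare loss = ½ × 20.9239 × 22.9117 = $239.70.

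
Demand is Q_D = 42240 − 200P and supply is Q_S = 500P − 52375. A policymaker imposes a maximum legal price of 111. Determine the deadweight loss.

510923.62

In inverse form: demand P = 211.2 − 0.005Q, supply P = 104.75 + 0.002Q.
Competitive equilibrium: 211.2 − 0.005Q = 104.75 + 0.002Q → Q* = 15207.1429, P* = 135.1643.
At the ceiling P = 111, quantity supplied = (111 − 104.75)/0.002 = 3125.
Willingness to pay at Q' = 3125: 211.2 − 0.005·3125 = 195.575.
ΔQ = 15207.1429 − 3125 = 12082.1429; wedge = 195.575 − 111 = 84.575.
Deadweight loss = ½ × 12082.1429 × 84.575 = 510923.62.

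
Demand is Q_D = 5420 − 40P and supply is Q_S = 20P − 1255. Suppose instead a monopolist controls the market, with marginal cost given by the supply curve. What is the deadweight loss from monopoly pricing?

2205.23

In inverse form: demand P = 135.5 − 0.025Q, supply P = 62.75 + 0.05Q.
Competitive equilibrium: 135.5 − 0.025Q = 62.75 + 0.05Q → Q* = 970, P* = 111.25.
Marginal revenue: MR = 135.5 − 0.05Q. Set MR = MC: 135.5 − 0.05Q = 62.75 + 0.05Q → Q_m = 727.5.
Price P_m = 135.5 − 0.025·727.5 = 117.3125; MC(Q_m) = 62.75 + 0.05·727.5 = 99.125.
Competitive Q* = 970, so ΔQ = 242.5; wedge = 117.3125 − 99.125 = 18.1875.
The triangle = ½ × 242.5 × 18.1875 = 2205.23.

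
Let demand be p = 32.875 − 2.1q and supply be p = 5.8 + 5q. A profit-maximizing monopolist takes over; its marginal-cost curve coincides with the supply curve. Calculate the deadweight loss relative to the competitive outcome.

Competitive equilibrium: 32.875 − 2.1q = 5.8 + 5q → q* = 3.8134, p* = 24.8669.
Marginal revenue: MR = 32.875 − 4.2q. Set MR = MC: 32.875 − 4.2q = 5.8 + 5q → q_m = 2.9429.
Price p_m = 32.875 − 2.1·2.9429 = 26.6949; MC(q_m) = 5.8 + 5·2.9429 = 20.5145.
Competitive q* = 3.8134, so Δq = 0.8705; wedge = 26.6949 − 20.5145 = 6.1804.
Welfare loss = ½ × 0.8705 × 6.1804 = 2.69.

2.69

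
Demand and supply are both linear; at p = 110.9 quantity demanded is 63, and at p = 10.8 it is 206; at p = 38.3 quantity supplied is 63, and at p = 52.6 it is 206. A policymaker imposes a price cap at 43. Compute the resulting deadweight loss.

765.625

Demand slope = (10.8 − 110.9)/(206 − 63) = −0.7, so p = 155 − 0.7q.
Supply slope = (52.6 − 38.3)/(206 − 63) = 0.1, so p = 32 + 0.1q.
Competitive equilibrium: 155 − 0.7q = 32 + 0.1q → q* = 153.75, p* = 47.375.
At the ceiling p = 43, quantity supplied = (43 − 32)/0.1 = 110.
Willingness to pay at q' = 110: 155 − 0.7·110 = 78.
Δq = 153.75 − 110 = 43.75; wedge = 78 − 43 = 35.
DWL = ½ × 43.75 × 35 = 765.625.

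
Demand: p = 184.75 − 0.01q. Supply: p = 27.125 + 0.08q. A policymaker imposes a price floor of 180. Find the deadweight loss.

73312.59

Competitive equilibrium: 184.75 − 0.01q = 27.125 + 0.08q → q* = 1751.3889, p* = 167.2361.
At the floor p = 180, quantity demanded = (184.75 − 180)/0.01 = 475.
Sellers' marginal cost at q' = 475: 27.125 + 0.08·475 = 65.125.
Δq = 1751.3889 − 475 = 1276.3889; wedge = 180 − 65.125 = 114.875.
Welfare loss = ½ × 1276.3889 × 114.875 = 73312.59.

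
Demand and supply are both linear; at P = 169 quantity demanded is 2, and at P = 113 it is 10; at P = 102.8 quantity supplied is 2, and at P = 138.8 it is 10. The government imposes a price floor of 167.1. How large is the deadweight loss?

Demand slope = (113 − 169)/(10 − 2) = −7, so P = 183 − 7Q.
Supply slope = (138.8 − 102.8)/(10 − 2) = 4.5, so P = 93.8 + 4.5Q.
Competitive equilibrium: 183 − 7Q = 93.8 + 4.5Q → Q* = 7.7565, P* = 128.7043.
At the floor P = 167.1, quantity demanded = (183 − 167.1)/7 = 2.2714.
Sellers' marginal cost at Q' = 2.2714: 93.8 + 4.5·2.2714 = 104.0213.
ΔQ = 7.7565 − 2.2714 = 5.4851; wedge = 167.1 − 104.0213 = 63.0787.
Deadweight loss = ½ × 5.4851 × 63.0787 = 173.

173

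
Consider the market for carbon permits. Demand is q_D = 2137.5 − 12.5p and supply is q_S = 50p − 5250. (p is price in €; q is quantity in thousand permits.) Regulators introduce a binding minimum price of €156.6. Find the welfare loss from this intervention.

€11520 thousand

In inverse form: demand p = 171 − 0.08q, supply p = 105 + 0.02q.
Competitive equilibrium: 171 − 0.08q = 105 + 0.02q → q* = 660, p* = 118.2.
At the floor p = 156.6, quantity demanded = (171 − 156.6)/0.08 = 180.
Sellers' marginal cost at q' = 180: 105 + 0.02·180 = 108.6.
Δq = 660 − 180 = 480; wedge = 156.6 − 108.6 = 48.
Welfare loss = ½ × 480 × 48 = €11520 thousand.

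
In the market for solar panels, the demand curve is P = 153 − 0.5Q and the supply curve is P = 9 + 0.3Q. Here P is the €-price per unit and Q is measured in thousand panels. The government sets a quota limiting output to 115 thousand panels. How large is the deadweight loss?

Competitive equilibrium: 153 − 0.5Q = 9 + 0.3Q → Q* = 180, P* = 63.
At Q = 115: demand price = 153 − 0.5·115 = 95.5; supply price = 9 + 0.3·115 = 43.5.
ΔQ = 180 − 115 = 65; wedge = 95.5 − 43.5 = 52.
Welfare loss = ½ × 65 × 52 = €1690 thousand.

€1690 thousand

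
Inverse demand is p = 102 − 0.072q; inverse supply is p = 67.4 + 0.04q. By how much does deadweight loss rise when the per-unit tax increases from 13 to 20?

1031.25

Competitive equilibrium: 102 − 0.072q = 67.4 + 0.04q → q* = 308.9286, p* = 79.7571.
For a per-unit tax t: Δq = t/0.112, so DWL = ½·t·(t/0.112) = t²/0.224.
At t = 13: DWL = 754.464. At t = 20: DWL = 1785.714.
Increase = 1785.714 − 754.464 = 1031.25.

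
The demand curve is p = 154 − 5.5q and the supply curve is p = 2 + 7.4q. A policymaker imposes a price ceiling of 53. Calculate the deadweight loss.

154.30

Competitive equilibrium: 154 − 5.5q = 2 + 7.4q → q* = 11.7829, p* = 89.1938.
At the ceiling p = 53, quantity supplied = (53 − 2)/7.4 = 6.8919.
Willingness to pay at q' = 6.8919: 154 − 5.5·6.8919 = 116.0946.
Δq = 11.7829 − 6.8919 = 4.891; wedge = 116.0946 − 53 = 63.0946.
The triangle = ½ × 4.891 × 63.0946 = 154.30.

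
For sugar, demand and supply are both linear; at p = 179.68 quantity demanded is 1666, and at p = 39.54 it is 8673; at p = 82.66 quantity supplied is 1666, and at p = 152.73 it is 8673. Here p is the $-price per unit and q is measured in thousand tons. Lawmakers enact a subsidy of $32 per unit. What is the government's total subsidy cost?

Demand slope = (39.54 − 179.68)/(8673 − 1666) = −0.02, so p = 213 − 0.02q.
Supply slope = (152.73 − 82.66)/(8673 − 1666) = 0.01, so p = 66 + 0.01q.
Competitive equilibrium: 213 − 0.02q = 66 + 0.01q → q* = 4900, p* = 115.
The subsidy lowers effective supply by 32: p = 34 + 0.01q.
New quantity: 213 − 0.02q = 34 + 0.01q → q' = 5966.6667.
Total subsidy cost = 32 × 5966.6667 = $190933.33 thousand.

$190933.33 thousand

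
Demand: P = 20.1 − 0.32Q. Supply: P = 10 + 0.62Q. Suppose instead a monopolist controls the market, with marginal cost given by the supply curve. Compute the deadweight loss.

3.50

Competitive equilibrium: 20.1 − 0.32Q = 10 + 0.62Q → Q* = 10.7447, P* = 16.6617.
Marginal revenue: MR = 20.1 − 0.64Q. Set MR = MC: 20.1 − 0.64Q = 10 + 0.62Q → Q_m = 8.0159.
Price P_m = 20.1 − 0.32·8.0159 = 17.5349; MC(Q_m) = 10 + 0.62·8.0159 = 14.9699.
Competitive Q* = 10.7447, so ΔQ = 2.7288; wedge = 17.5349 − 14.9699 = 2.565.
DWL = ½ × 2.7288 × 2.565 = 3.50.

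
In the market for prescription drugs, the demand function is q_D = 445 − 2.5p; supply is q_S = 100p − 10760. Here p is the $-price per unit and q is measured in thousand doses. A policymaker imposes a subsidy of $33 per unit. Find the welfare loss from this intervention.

$1328.05 thousand

In inverse form: demand p = 178 − 0.4q, supply p = 107.6 + 0.01q.
Competitive equilibrium: 178 − 0.4q = 107.6 + 0.01q → q* = 171.7073, p* = 109.3171.
The subsidy lowers effective supply by 33: p = 74.6 + 0.01q.
New quantity: 178 − 0.4q = 74.6 + 0.01q → q' = 252.1951.
Overproduction Δq = 252.1951 − 171.7073 = 80.4878; wedge = subsidy = 33.
Deadweight loss = ½ × 80.4878 × 33 = $1328.05 thousand.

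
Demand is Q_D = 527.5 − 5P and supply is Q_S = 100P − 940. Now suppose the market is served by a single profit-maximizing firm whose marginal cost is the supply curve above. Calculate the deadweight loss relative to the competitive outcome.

5232.27

In inverse form: demand P = 105.5 − 0.2Q, supply P = 9.4 + 0.01Q.
Competitive equilibrium: 105.5 − 0.2Q = 9.4 + 0.01Q → Q* = 457.619, P* = 13.9762.
Marginal revenue: MR = 105.5 − 0.4Q. Set MR = MC: 105.5 − 0.4Q = 9.4 + 0.01Q → Q_m = 234.3902.
Price P_m = 105.5 − 0.2·234.3902 = 58.622; MC(Q_m) = 9.4 + 0.01·234.3902 = 11.7439.
Competitive Q* = 457.619, so ΔQ = 223.2288; wedge = 58.622 − 11.7439 = 46.8781.
The triangle = ½ × 223.2288 × 46.8781 = 5232.27.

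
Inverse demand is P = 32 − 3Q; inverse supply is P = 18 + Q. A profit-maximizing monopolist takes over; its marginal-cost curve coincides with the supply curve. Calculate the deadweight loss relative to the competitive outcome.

Competitive equilibrium: 32 − 3Q = 18 + Q → Q* = 3.5, P* = 21.5.
Marginal revenue: MR = 32 − 6Q. Set MR = MC: 32 − 6Q = 18 + Q → Q_m = 2.
Price P_m = 32 − 3·2 = 26; MC(Q_m) = 18 + 1·2 = 20.
Competitive Q* = 3.5, so ΔQ = 1.5; wedge = 26 − 20 = 6.
DWL = ½ × 1.5 × 6 = 4.50.

4.50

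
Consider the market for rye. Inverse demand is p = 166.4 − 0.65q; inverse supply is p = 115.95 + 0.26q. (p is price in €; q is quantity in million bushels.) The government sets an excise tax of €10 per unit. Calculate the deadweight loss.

Competitive equilibrium: 166.4 − 0.65q = 115.95 + 0.26q → q* = 55.4396, p* = 130.3643.
With the tax, the buyer price exceeds the seller price by 10: (166.4 − 0.65q) − (115.95 + 0.26q) = 10 → q' = 44.4505.
Δq = 55.4396 − 44.4505 = 10.9891; the wedge equals the tax, 10.
The triangle = ½ × 10.9891 × 10 = €54.95 million.

€54.95 million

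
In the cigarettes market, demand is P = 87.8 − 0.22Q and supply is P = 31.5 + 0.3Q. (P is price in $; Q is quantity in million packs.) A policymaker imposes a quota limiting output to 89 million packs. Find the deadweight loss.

Competitive equilibrium: 87.8 − 0.22Q = 31.5 + 0.3Q → Q* = 108.2692, P* = 63.9808.
At Q = 89: demand price = 87.8 − 0.22·89 = 68.22; supply price = 31.5 + 0.3·89 = 58.2.
ΔQ = 108.2692 − 89 = 19.2692; wedge = 68.22 − 58.2 = 10.02.
Welfare loss = ½ × 19.2692 × 10.02 = $96.54 million.

$96.54 million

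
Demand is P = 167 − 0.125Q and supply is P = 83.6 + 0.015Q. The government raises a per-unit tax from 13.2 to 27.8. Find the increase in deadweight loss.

2137.86

Competitive equilibrium: 167 − 0.125Q = 83.6 + 0.015Q → Q* = 595.7143, P* = 92.5357.
For a per-unit tax t: ΔQ = t/0.14, so DWL = ½·t·(t/0.14) = t²/0.28.
At t = 13.2: DWL = 622.286. At t = 27.8: DWL = 2760.143.
Increase = 2760.143 − 622.286 = 2137.86.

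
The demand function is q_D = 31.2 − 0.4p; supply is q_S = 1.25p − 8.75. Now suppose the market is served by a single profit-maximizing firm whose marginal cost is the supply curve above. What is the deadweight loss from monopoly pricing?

141.90

In inverse form: demand p = 78 − 2.5q, supply p = 7 + 0.8q.
Competitive equilibrium: 78 − 2.5q = 7 + 0.8q → q* = 21.5152, p* = 24.2121.
Marginal revenue: MR = 78 − 5q. Set MR = MC: 78 − 5q = 7 + 0.8q → q_m = 12.2414.
Price p_m = 78 − 2.5·12.2414 = 47.3965; MC(q_m) = 7 + 0.8·12.2414 = 16.7931.
Competitive q* = 21.5152, so Δq = 9.2738; wedge = 47.3965 − 16.7931 = 30.6034.
The triangle = ½ × 9.2738 × 30.6034 = 141.90.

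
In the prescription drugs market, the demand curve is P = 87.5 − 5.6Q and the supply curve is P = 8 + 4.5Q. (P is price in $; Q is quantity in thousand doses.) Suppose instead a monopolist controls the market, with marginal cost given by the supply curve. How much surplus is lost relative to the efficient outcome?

Competitive equilibrium: 87.5 − 5.6Q = 8 + 4.5Q → Q* = 7.8713, P* = 43.4208.
Marginal revenue: MR = 87.5 − 11.2Q. Set MR = MC: 87.5 − 11.2Q = 8 + 4.5Q → Q_m = 5.0637.
Price P_m = 87.5 − 5.6·5.0637 = 59.1433; MC(Q_m) = 8 + 4.5·5.0637 = 30.7867.
Competitive Q* = 7.8713, so ΔQ = 2.8076; wedge = 59.1433 − 30.7867 = 28.3566.
DWL = ½ × 2.8076 × 28.3566 = $39.81 thousand.

$39.81 thousand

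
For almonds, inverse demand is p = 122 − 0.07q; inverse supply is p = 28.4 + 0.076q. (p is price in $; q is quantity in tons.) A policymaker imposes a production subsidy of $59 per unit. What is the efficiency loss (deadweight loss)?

$11921.23

Competitive equilibrium: 122 − 0.07q = 28.4 + 0.076q → q* = 641.0959, p* = 77.1233.
The subsidy lowers effective supply by 59: p = 0.076q − 30.6.
New quantity: 122 − 0.07q = 0.076q − 30.6 → q' = 1045.2055.
Overproduction Δq = 1045.2055 − 641.0959 = 404.1096; wedge = subsidy = 59.
The triangle = ½ × 404.1096 × 59 = $11921.23.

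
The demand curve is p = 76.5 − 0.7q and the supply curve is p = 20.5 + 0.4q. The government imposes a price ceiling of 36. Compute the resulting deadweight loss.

Competitive equilibrium: 76.5 − 0.7q = 20.5 + 0.4q → q* = 50.9091, p* = 40.8636.
At the ceiling p = 36, quantity supplied = (36 − 20.5)/0.4 = 38.75.
Willingness to pay at q' = 38.75: 76.5 − 0.7·38.75 = 49.375.
Δq = 50.9091 − 38.75 = 12.1591; wedge = 49.375 − 36 = 13.375.
Welfare loss = ½ × 12.1591 × 13.375 = 81.31.

81.31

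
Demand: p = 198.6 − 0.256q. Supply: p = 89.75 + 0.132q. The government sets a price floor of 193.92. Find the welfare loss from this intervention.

Competitive equilibrium: 198.6 − 0.256q = 89.75 + 0.132q → q* = 280.5412, p* = 126.7814.
At the floor p = 193.92, quantity demanded = (198.6 − 193.92)/0.256 = 18.2813.
Sellers' marginal cost at q' = 18.2813: 89.75 + 0.132·18.2813 = 92.1631.
Δq = 280.5412 − 18.2813 = 262.2599; wedge = 193.92 − 92.1631 = 101.7569.
Deadweight loss = ½ × 262.2599 × 101.7569 = 13343.38.

13343.38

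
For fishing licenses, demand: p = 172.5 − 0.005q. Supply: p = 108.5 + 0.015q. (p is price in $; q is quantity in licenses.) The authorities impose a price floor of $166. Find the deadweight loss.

Competitive equilibrium: 172.5 − 0.005q = 108.5 + 0.015q → q* = 3200, p* = 156.5.
At the floor p = 166, quantity demanded = (172.5 − 166)/0.005 = 1300.
Sellers' marginal cost at q' = 1300: 108.5 + 0.015·1300 = 128.
Δq = 3200 − 1300 = 1900; wedge = 166 − 128 = 38.
DWL = ½ × 1900 × 38 = $36100.

$36100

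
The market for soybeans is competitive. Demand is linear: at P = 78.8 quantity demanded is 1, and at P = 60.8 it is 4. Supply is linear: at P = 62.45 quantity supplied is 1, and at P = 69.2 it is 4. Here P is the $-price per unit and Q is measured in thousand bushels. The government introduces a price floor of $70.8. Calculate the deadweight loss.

$1.73 thousand

Demand slope = (60.8 − 78.8)/(4 − 1) = −6, so P = 84.8 − 6Q.
Supply slope = (69.2 − 62.45)/(4 − 1) = 2.25, so P = 60.2 + 2.25Q.
Competitive equilibrium: 84.8 − 6Q = 60.2 + 2.25Q → Q* = 2.9818, P* = 66.9091.
At the floor P = 70.8, quantity demanded = (84.8 − 70.8)/6 = 2.3333.
Sellers' marginal cost at Q' = 2.3333: 60.2 + 2.25·2.3333 = 65.4499.
ΔQ = 2.9818 − 2.3333 = 0.6485; wedge = 70.8 − 65.4499 = 5.3501.
Welfare loss = ½ × 0.6485 × 5.3501 = $1.73 thousand.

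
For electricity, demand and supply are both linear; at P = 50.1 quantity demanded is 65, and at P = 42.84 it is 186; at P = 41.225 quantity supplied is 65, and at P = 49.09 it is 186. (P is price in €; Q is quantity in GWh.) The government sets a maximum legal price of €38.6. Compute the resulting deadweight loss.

Demand slope = (42.84 − 50.1)/(186 − 65) = −0.06, so P = 54 − 0.06Q.
Supply slope = (49.09 − 41.225)/(186 − 65) = 0.065, so P = 37 + 0.065Q.
Competitive equilibrium: 54 − 0.06Q = 37 + 0.065Q → Q* = 136, P* = 45.84.
At the ceiling P = 38.6, quantity supplied = (38.6 − 37)/0.065 = 24.6154.
Willingness to pay at Q' = 24.6154: 54 − 0.06·24.6154 = 52.5231.
ΔQ = 136 − 24.6154 = 111.3846; wedge = 52.5231 − 38.6 = 13.9231.
Welfare loss = ½ × 111.3846 × 13.9231 = €775.41.

€775.41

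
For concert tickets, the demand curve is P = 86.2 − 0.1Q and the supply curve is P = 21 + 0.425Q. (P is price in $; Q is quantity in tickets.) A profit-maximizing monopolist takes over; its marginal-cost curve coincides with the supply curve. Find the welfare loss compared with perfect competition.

$103.64

Competitive equilibrium: 86.2 − 0.1Q = 21 + 0.425Q → Q* = 124.1905, P* = 73.781.
Marginal revenue: MR = 86.2 − 0.2Q. Set MR = MC: 86.2 − 0.2Q = 21 + 0.425Q → Q_m = 104.32.
Price P_m = 86.2 − 0.1·104.32 = 75.768; MC(Q_m) = 21 + 0.425·104.32 = 65.336.
Competitive Q* = 124.1905, so ΔQ = 19.8705; wedge = 75.768 − 65.336 = 10.432.
The triangle = ½ × 19.8705 × 10.432 = $103.64.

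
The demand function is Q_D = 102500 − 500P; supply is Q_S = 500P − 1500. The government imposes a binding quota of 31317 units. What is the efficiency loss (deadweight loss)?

735974.978

In inverse form: demand P = 205 − 0.002Q, supply P = 3 + 0.002Q.
Competitive equilibrium: 205 − 0.002Q = 3 + 0.002Q → Q* = 50500, P* = 104.
At Q = 31317: demand price = 205 − 0.002·31317 = 142.366; supply price = 3 + 0.002·31317 = 65.634.
ΔQ = 50500 − 31317 = 19183; wedge = 142.366 − 65.634 = 76.732.
Welfare loss = ½ × 19183 × 76.732 = 735974.978.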